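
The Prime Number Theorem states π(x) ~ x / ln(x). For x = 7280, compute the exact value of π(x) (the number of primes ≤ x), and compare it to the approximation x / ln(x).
π(7280) = 928;  x/ln(x) ≈ 818.63;  relative error ≈ 11.79%.

Directly count primes up to 7280: π(7280) = 928. The PNT approximation gives 7280/ln(7280) ≈ 7280/8.89289 ≈ 818.63. Relative error (π(x) − x/ln(x)) / π(x) ≈ 11.79%; the approximation is known to undercount slightly (Li(x) is a better estimate).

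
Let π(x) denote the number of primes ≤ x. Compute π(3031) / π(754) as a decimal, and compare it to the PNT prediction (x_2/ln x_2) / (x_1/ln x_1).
π(3031)/π(754) = 434/133 ≈ 3.2632;  PNT prediction ≈ 3.3223.

π(754) = 133 and π(3031) = 434, so π(3031)/π(754) ≈ 3.2632. The PNT-predicted ratio is (3031/ln(3031)) / (754/ln(754)) ≈ 3.3223. The two agree to within a few percent, as expected.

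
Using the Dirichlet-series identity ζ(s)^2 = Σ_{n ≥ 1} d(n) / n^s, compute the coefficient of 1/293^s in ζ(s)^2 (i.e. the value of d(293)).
d(293) = 2

ζ(s)^2 = (Σ 1/m^s)(Σ 1/k^s). The coefficient of 1/n^s in the product is the number of ordered pairs (m, k) with mk = n, which equals d(n). For n = 293, divisors are [1, 293], so d(293) = 2.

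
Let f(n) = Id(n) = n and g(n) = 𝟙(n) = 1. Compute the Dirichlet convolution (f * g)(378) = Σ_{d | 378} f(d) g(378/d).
(Id * 𝟙)(378) = 960

Divisors of 378: [1, 2, 3, 6, 7, 9, 14, 18, 21, 27, 42, 54, 63, 126, 189, 378]. For each d | 378:
  d = 1: Id(1) · 𝟙(378/1) = 1 · 1 = 1
  d = 2: Id(2) · 𝟙(378/2) = 2 · 1 = 2
  d = 3: Id(3) · 𝟙(378/3) = 3 · 1 = 3
  d = 6: Id(6) · 𝟙(378/6) = 6 · 1 = 6
  d = 7: Id(7) · 𝟙(378/7) = 7 · 1 = 7
  d = 9: Id(9) · 𝟙(378/9) = 9 · 1 = 9
  d = 14: Id(14) · 𝟙(378/14) = 14 · 1 = 14
  d = 18: Id(18) · 𝟙(378/18) = 18 · 1 = 18
  d = 21: Id(21) · 𝟙(378/21) = 21 · 1 = 21
  d = 27: Id(27) · 𝟙(378/27) = 27 · 1 = 27
  d = 42: Id(42) · 𝟙(378/42) = 42 · 1 = 42
  d = 54: Id(54) · 𝟙(378/54) = 54 · 1 = 54
  d = 63: Id(63) · 𝟙(378/63) = 63 · 1 = 63
  d = 126: Id(126) · 𝟙(378/126) = 126 · 1 = 126
  d = 189: Id(189) · 𝟙(378/189) = 189 · 1 = 189
  d = 378: Id(378) · 𝟙(378/378) = 378 · 1 = 378
Summing: (Id * 𝟙)(378) = 1 + 2 + 3 + 6 + 7 + 9 + 14 + 18 + 21 + 27 + 42 + 54 + 63 + 126 + 189 + 378 = 960.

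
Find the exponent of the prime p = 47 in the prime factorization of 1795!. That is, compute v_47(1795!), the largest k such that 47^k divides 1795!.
v_47(1795!) = 38

Legendre's formula: v_p(n!) = Σ_{k ≥ 1} ⌊n / p^k⌋. For p = 47, n = 1795, the terms are:
  ⌊1795/47^1⌋ = ⌊1795/47⌋ = 38
(the next term ⌊1795/47^2⌋ = 0, terminating the sum). Summing: v_47(1795!) = 38 = 38.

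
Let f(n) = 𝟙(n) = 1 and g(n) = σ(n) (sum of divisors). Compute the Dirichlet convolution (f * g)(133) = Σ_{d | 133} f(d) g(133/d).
(𝟙 * σ)(133) = 189

Divisors of 133: [1, 7, 19, 133]. For each d | 133:
  d = 1: 𝟙(1) · σ(133/1) = 1 · 160 = 160
  d = 7: 𝟙(7) · σ(133/7) = 1 · 20 = 20
  d = 19: 𝟙(19) · σ(133/19) = 1 · 8 = 8
  d = 133: 𝟙(133) · σ(133/133) = 1 · 1 = 1
Summing: (𝟙 * σ)(133) = 160 + 20 + 8 + 1 = 189.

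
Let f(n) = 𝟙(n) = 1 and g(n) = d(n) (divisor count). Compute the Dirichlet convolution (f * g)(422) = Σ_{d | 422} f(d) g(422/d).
(𝟙 * d)(422) = 9

Divisors of 422: [1, 2, 211, 422]. For each d | 422:
  d = 1: 𝟙(1) · d(422/1) = 1 · 4 = 4
  d = 2: 𝟙(2) · d(422/2) = 1 · 2 = 2
  d = 211: 𝟙(211) · d(422/211) = 1 · 2 = 2
  d = 422: 𝟙(422) · d(422/422) = 1 · 1 = 1
Summing: (𝟙 * d)(422) = 4 + 2 + 2 + 1 = 9.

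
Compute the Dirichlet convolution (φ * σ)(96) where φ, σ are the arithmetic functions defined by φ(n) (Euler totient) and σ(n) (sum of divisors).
(φ * σ)(96) = 1152

Divisors of 96: [1, 2, 3, 4, 6, 8, 12, 16, 24, 32, 48, 96]. For each d | 96:
  d = 1: φ(1) · σ(96/1) = 1 · 252 = 252
  d = 2: φ(2) · σ(96/2) = 1 · 124 = 124
  d = 3: φ(3) · σ(96/3) = 2 · 63 = 126
  d = 4: φ(4) · σ(96/4) = 2 · 60 = 120
  d = 6: φ(6) · σ(96/6) = 2 · 31 = 62
  d = 8: φ(8) · σ(96/8) = 4 · 28 = 112
  d = 12: φ(12) · σ(96/12) = 4 · 15 = 60
  d = 16: φ(16) · σ(96/16) = 8 · 12 = 96
  d = 24: φ(24) · σ(96/24) = 8 · 7 = 56
  d = 32: φ(32) · σ(96/32) = 16 · 4 = 64
  d = 48: φ(48) · σ(96/48) = 16 · 3 = 48
  d = 96: φ(96) · σ(96/96) = 32 · 1 = 32
Summing: (φ * σ)(96) = 252 + 124 + 126 + 120 + 62 + 112 + 60 + 96 + 56 + 64 + 48 + 32 = 1152.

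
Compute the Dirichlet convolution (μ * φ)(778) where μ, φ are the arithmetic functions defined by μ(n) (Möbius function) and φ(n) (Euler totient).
(μ * φ)(778) = 0

Divisors of 778: [1, 2, 389, 778]. For each d | 778:
  d = 1: μ(1) · φ(778/1) = 1 · 388 = 388
  d = 2: μ(2) · φ(778/2) = -1 · 388 = -388
  d = 389: μ(389) · φ(778/389) = -1 · 1 = -1
  d = 778: μ(778) · φ(778/778) = 1 · 1 = 1
Summing: (μ * φ)(778) = 388 + -388 + -1 + 1 = 0.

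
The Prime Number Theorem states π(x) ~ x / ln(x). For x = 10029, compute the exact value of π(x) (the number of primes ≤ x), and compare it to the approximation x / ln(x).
π(10029) = 1231;  x/ln(x) ≈ 1088.54;  relative error ≈ 11.57%.

Directly count primes up to 10029: π(10029) = 1231. The PNT approximation gives 10029/ln(10029) ≈ 10029/9.21324 ≈ 1088.54. Relative error (π(x) − x/ln(x)) / π(x) ≈ 11.57%; the approximation is known to undercount slightly (Li(x) is a better estimate).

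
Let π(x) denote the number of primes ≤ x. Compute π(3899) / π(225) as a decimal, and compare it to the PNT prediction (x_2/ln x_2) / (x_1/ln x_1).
π(3899)/π(225) = 539/48 ≈ 11.2292;  PNT prediction ≈ 11.3509.

π(225) = 48 and π(3899) = 539, so π(3899)/π(225) ≈ 11.2292. The PNT-predicted ratio is (3899/ln(3899)) / (225/ln(225)) ≈ 11.3509. The two agree to within a few percent, as expected.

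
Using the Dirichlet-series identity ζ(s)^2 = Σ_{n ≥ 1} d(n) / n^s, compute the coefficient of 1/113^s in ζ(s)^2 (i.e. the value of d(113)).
d(113) = 2

ζ(s)^2 = (Σ 1/m^s)(Σ 1/k^s). The coefficient of 1/n^s in the product is the number of ordered pairs (m, k) with mk = n, which equals d(n). For n = 113, divisors are [1, 113], so d(113) = 2.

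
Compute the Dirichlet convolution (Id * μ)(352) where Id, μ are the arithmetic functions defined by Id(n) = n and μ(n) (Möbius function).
(Id * μ)(352) = 160

Divisors of 352: [1, 2, 4, 8, 11, 16, 22, 32, 44, 88, 176, 352]. For each d | 352:
  d = 1: Id(1) · μ(352/1) = 1 · 0 = 0
  d = 2: Id(2) · μ(352/2) = 2 · 0 = 0
  d = 4: Id(4) · μ(352/4) = 4 · 0 = 0
  d = 8: Id(8) · μ(352/8) = 8 · 0 = 0
  d = 11: Id(11) · μ(352/11) = 11 · 0 = 0
  d = 16: Id(16) · μ(352/16) = 16 · 1 = 16
  d = 22: Id(22) · μ(352/22) = 22 · 0 = 0
  d = 32: Id(32) · μ(352/32) = 32 · -1 = -32
  d = 44: Id(44) · μ(352/44) = 44 · 0 = 0
  d = 88: Id(88) · μ(352/88) = 88 · 0 = 0
  d = 176: Id(176) · μ(352/176) = 176 · -1 = -176
  d = 352: Id(352) · μ(352/352) = 352 · 1 = 352
Summing: (Id * μ)(352) = 0 + 0 + 0 + 0 + 0 + 16 + 0 + -32 + 0 + 0 + -176 + 352 = 160.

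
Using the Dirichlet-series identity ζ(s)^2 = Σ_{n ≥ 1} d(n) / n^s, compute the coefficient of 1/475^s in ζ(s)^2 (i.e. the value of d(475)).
d(475) = 6

ζ(s)^2 = (Σ 1/m^s)(Σ 1/k^s). The coefficient of 1/n^s in the product is the number of ordered pairs (m, k) with mk = n, which equals d(n). For n = 475, divisors are [1, 5, 19, 25, 95, 475], so d(475) = 6.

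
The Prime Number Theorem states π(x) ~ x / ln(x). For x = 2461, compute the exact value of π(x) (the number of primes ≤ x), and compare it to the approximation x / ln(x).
π(2461) = 364;  x/ln(x) ≈ 315.18;  relative error ≈ 13.41%.

Directly count primes up to 2461: π(2461) = 364. The PNT approximation gives 2461/ln(2461) ≈ 2461/7.80832 ≈ 315.18. Relative error (π(x) − x/ln(x)) / π(x) ≈ 13.41%; the approximation is known to undercount slightly (Li(x) is a better estimate).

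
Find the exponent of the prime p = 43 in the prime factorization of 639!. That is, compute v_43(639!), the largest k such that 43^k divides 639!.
v_43(639!) = 14

Legendre's formula: v_p(n!) = Σ_{k ≥ 1} ⌊n / p^k⌋. For p = 43, n = 639, the terms are:
  ⌊639/43^1⌋ = ⌊639/43⌋ = 14
(the next term ⌊639/43^2⌋ = 0, terminating the sum). Summing: v_43(639!) = 14 = 14.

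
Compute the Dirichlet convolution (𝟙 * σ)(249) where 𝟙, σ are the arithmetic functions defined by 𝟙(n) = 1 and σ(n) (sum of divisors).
(𝟙 * σ)(249) = 425

Divisors of 249: [1, 3, 83, 249]. For each d | 249:
  d = 1: 𝟙(1) · σ(249/1) = 1 · 336 = 336
  d = 3: 𝟙(3) · σ(249/3) = 1 · 84 = 84
  d = 83: 𝟙(83) · σ(249/83) = 1 · 4 = 4
  d = 249: 𝟙(249) · σ(249/249) = 1 · 1 = 1
Summing: (𝟙 * σ)(249) = 336 + 84 + 4 + 1 = 425.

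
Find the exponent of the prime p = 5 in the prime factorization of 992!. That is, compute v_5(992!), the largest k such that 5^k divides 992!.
v_5(992!) = 245

Legendre's formula: v_p(n!) = Σ_{k ≥ 1} ⌊n / p^k⌋. For p = 5, n = 992, the terms are:
  ⌊992/5^1⌋ = ⌊992/5⌋ = 198
  ⌊992/5^2⌋ = ⌊992/25⌋ = 39
  ⌊992/5^3⌋ = ⌊992/125⌋ = 7
  ⌊992/5^4⌋ = ⌊992/625⌋ = 1
(the next term ⌊992/5^5⌋ = 0, terminating the sum). Summing: v_5(992!) = 198 + 39 + 7 + 1 = 245.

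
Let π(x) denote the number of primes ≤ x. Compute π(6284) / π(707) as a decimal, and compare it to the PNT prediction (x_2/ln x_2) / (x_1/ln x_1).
π(6284)/π(707) = 817/126 ≈ 6.4841;  PNT prediction ≈ 6.6679.

π(707) = 126 and π(6284) = 817, so π(6284)/π(707) ≈ 6.4841. The PNT-predicted ratio is (6284/ln(6284)) / (707/ln(707)) ≈ 6.6679. The two agree to within a few percent, as expected.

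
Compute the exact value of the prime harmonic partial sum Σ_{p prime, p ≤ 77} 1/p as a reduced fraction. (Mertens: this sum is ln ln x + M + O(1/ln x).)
Σ 1/p = 71544353681891529224514036059/40729680599249024150621323470

π(77) = 21, so the primes ≤ 77 are [2, 3, 5, 7, 11, 13, 17, 19, 23, 29, 31, 37, 41, 43, 47, 53, 59, 61, 67, 71, 73]. Summing 1/p over these primes: 71544353681891529224514036059/40729680599249024150621323470 ≈ 1.7566. Mertens estimate ln ln(77) + 0.2615 ≈ 1.7302.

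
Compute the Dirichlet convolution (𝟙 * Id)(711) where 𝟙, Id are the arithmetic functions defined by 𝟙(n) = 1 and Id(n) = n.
(𝟙 * Id)(711) = 1040

Divisors of 711: [1, 3, 9, 79, 237, 711]. For each d | 711:
  d = 1: 𝟙(1) · Id(711/1) = 1 · 711 = 711
  d = 3: 𝟙(3) · Id(711/3) = 1 · 237 = 237
  d = 9: 𝟙(9) · Id(711/9) = 1 · 79 = 79
  d = 79: 𝟙(79) · Id(711/79) = 1 · 9 = 9
  d = 237: 𝟙(237) · Id(711/237) = 1 · 3 = 3
  d = 711: 𝟙(711) · Id(711/711) = 1 · 1 = 1
Summing: (𝟙 * Id)(711) = 711 + 237 + 79 + 9 + 3 + 1 = 1040.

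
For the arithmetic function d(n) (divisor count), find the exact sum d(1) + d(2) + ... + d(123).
Σ_{n ≤ 123} d(n) = 613

Compute d(n) for each 1 ≤ n ≤ 123: d(1) = 1, d(2) = 2, d(3) = 2, d(4) = 3, d(5) = 2, d(6) = 4, d(7) = 2, d(8) = 4, d(9) = 3, d(10) = 4, d(11) = 2, d(12) = 6, d(13) = 2, d(14) = 4, d(15) = 4, d(16) = 5, d(17) = 2, d(18) = 6, d(19) = 2, d(20) = 6, d(21) = 4, d(22) = 4, d(23) = 2, d(24) = 8, d(25) = 3, d(26) = 4, d(27) = 4, d(28) = 6, d(29) = 2, d(30) = 8, d(31) = 2, d(32) = 6, d(33) = 4, d(34) = 4, d(35) = 4, d(36) = 9, d(37) = 2, d(38) = 4, d(39) = 4, d(40) = 8, d(41) = 2, d(42) = 8, d(43) = 2, d(44) = 6, d(45) = 6, d(46) = 4, d(47) = 2, d(48) = 10, d(49) = 3, d(50) = 6, d(51) = 4, d(52) = 6, d(53) = 2, d(54) = 8, d(55) = 4, d(56) = 8, d(57) = 4, d(58) = 4, d(59) = 2, d(60) = 12, d(61) = 2, d(62) = 4, d(63) = 6, d(64) = 7, d(65) = 4, d(66) = 8, d(67) = 2, d(68) = 6, d(69) = 4, d(70) = 8, d(71) = 2, d(72) = 12, d(73) = 2, d(74) = 4, d(75) = 6, d(76) = 6, d(77) = 4, d(78) = 8, d(79) = 2, d(80) = 10, d(81) = 5, d(82) = 4, d(83) = 2, d(84) = 12, d(85) = 4, d(86) = 4, d(87) = 4, d(88) = 8, d(89) = 2, d(90) = 12, d(91) = 4, d(92) = 6, d(93) = 4, d(94) = 4, d(95) = 4, d(96) = 12, d(97) = 2, d(98) = 6, d(99) = 6, d(100) = 9, d(101) = 2, d(102) = 8, d(103) = 2, d(104) = 8, d(105) = 8, d(106) = 4, d(107) = 2, d(108) = 12, d(109) = 2, d(110) = 8, d(111) = 4, d(112) = 10, d(113) = 2, d(114) = 8, d(115) = 4, d(116) = 6, d(117) = 6, d(118) = 4, d(119) = 4, d(120) = 16, d(121) = 3, d(122) = 4, d(123) = 4. Summing all 123 values: 613. (Dirichlet's divisor formula: Σ_{n ≤ x} d(n) = x ln(x) + (2γ − 1) x + O(√x). For x = 123, the asymptotic estimate is ≈ 610.89.)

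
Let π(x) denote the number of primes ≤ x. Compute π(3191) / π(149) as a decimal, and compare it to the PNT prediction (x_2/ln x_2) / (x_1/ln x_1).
π(3191)/π(149) = 452/35 ≈ 12.9143;  PNT prediction ≈ 13.2826.

π(149) = 35 and π(3191) = 452, so π(3191)/π(149) ≈ 12.9143. The PNT-predicted ratio is (3191/ln(3191)) / (149/ln(149)) ≈ 13.2826. The two agree to within a few percent, as expected.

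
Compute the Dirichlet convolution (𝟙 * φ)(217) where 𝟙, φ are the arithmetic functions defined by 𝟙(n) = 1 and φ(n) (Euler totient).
(𝟙 * φ)(217) = 217

Divisors of 217: [1, 7, 31, 217]. For each d | 217:
  d = 1: 𝟙(1) · φ(217/1) = 1 · 180 = 180
  d = 7: 𝟙(7) · φ(217/7) = 1 · 30 = 30
  d = 31: 𝟙(31) · φ(217/31) = 1 · 6 = 6
  d = 217: 𝟙(217) · φ(217/217) = 1 · 1 = 1
Summing: (𝟙 * φ)(217) = 180 + 30 + 6 + 1 = 217.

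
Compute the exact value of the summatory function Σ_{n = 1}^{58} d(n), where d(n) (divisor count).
Σ_{n ≤ 58} d(n) = 247

Compute d(n) for each 1 ≤ n ≤ 58: d(1) = 1, d(2) = 2, d(3) = 2, d(4) = 3, d(5) = 2, d(6) = 4, d(7) = 2, d(8) = 4, d(9) = 3, d(10) = 4, d(11) = 2, d(12) = 6, d(13) = 2, d(14) = 4, d(15) = 4, d(16) = 5, d(17) = 2, d(18) = 6, d(19) = 2, d(20) = 6, d(21) = 4, d(22) = 4, d(23) = 2, d(24) = 8, d(25) = 3, d(26) = 4, d(27) = 4, d(28) = 6, d(29) = 2, d(30) = 8, d(31) = 2, d(32) = 6, d(33) = 4, d(34) = 4, d(35) = 4, d(36) = 9, d(37) = 2, d(38) = 4, d(39) = 4, d(40) = 8, d(41) = 2, d(42) = 8, d(43) = 2, d(44) = 6, d(45) = 6, d(46) = 4, d(47) = 2, d(48) = 10, d(49) = 3, d(50) = 6, d(51) = 4, d(52) = 6, d(53) = 2, d(54) = 8, d(55) = 4, d(56) = 8, d(57) = 4, d(58) = 4. Summing all 58 values: 247. (Dirichlet's divisor formula: Σ_{n ≤ x} d(n) = x ln(x) + (2γ − 1) x + O(√x). For x = 58, the asymptotic estimate is ≈ 244.46.)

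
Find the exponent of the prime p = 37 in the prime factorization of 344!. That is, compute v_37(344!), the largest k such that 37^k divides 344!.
v_37(344!) = 9

Legendre's formula: v_p(n!) = Σ_{k ≥ 1} ⌊n / p^k⌋. For p = 37, n = 344, the terms are:
  ⌊344/37^1⌋ = ⌊344/37⌋ = 9
(the next term ⌊344/37^2⌋ = 0, terminating the sum). Summing: v_37(344!) = 9 = 9.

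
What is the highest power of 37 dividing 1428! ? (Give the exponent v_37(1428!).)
v_37(1428!) = 39

Legendre's formula: v_p(n!) = Σ_{k ≥ 1} ⌊n / p^k⌋. For p = 37, n = 1428, the terms are:
  ⌊1428/37^1⌋ = ⌊1428/37⌋ = 38
  ⌊1428/37^2⌋ = ⌊1428/1369⌋ = 1
(the next term ⌊1428/37^3⌋ = 0, terminating the sum). Summing: v_37(1428!) = 38 + 1 = 39.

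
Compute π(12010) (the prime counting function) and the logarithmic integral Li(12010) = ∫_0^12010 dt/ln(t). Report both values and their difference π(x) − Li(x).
π(12010) = 1439;  Li(12010) ≈ 1462.16;  π(x) − Li(x) ≈ -23.16.

Direct count of primes ≤ 12010 gives π(12010) = 1439. Numerical evaluation of the logarithmic integral gives Li(12010) ≈ 1462.16. The difference π(x) − Li(x) ≈ -23.16 is typically negative for small/moderate x (Li(x) overestimates), though Littlewood's theorem shows this sign changes infinitely often.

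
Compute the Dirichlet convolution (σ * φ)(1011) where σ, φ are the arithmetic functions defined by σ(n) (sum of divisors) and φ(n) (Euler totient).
(σ * φ)(1011) = 4044

Divisors of 1011: [1, 3, 337, 1011]. For each d | 1011:
  d = 1: σ(1) · φ(1011/1) = 1 · 672 = 672
  d = 3: σ(3) · φ(1011/3) = 4 · 336 = 1344
  d = 337: σ(337) · φ(1011/337) = 338 · 2 = 676
  d = 1011: σ(1011) · φ(1011/1011) = 1352 · 1 = 1352
Summing: (σ * φ)(1011) = 672 + 1344 + 676 + 1352 = 4044.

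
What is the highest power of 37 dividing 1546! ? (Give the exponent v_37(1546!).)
v_37(1546!) = 42

Legendre's formula: v_p(n!) = Σ_{k ≥ 1} ⌊n / p^k⌋. For p = 37, n = 1546, the terms are:
  ⌊1546/37^1⌋ = ⌊1546/37⌋ = 41
  ⌊1546/37^2⌋ = ⌊1546/1369⌋ = 1
(the next term ⌊1546/37^3⌋ = 0, terminating the sum). Summing: v_37(1546!) = 41 + 1 = 42.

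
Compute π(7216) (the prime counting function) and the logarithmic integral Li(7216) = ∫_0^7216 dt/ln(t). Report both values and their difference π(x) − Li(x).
π(7216) = 922;  Li(7216) ≈ 938.69;  π(x) − Li(x) ≈ -16.69.

Direct count of primes ≤ 7216 gives π(7216) = 922. Numerical evaluation of the logarithmic integral gives Li(7216) ≈ 938.69. The difference π(x) − Li(x) ≈ -16.69 is typically negative for small/moderate x (Li(x) overestimates), though Littlewood's theorem shows this sign changes infinitely often.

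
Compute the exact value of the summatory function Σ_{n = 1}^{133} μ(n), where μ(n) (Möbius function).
Σ_{n ≤ 133} μ(n) = -2

Compute μ(n) for each 1 ≤ n ≤ 133: μ(1) = 1, μ(2) = -1, μ(3) = -1, μ(4) = 0, μ(5) = -1, μ(6) = 1, μ(7) = -1, μ(8) = 0, μ(9) = 0, μ(10) = 1, μ(11) = -1, μ(12) = 0, μ(13) = -1, μ(14) = 1, μ(15) = 1, μ(16) = 0, μ(17) = -1, μ(18) = 0, μ(19) = -1, μ(20) = 0, μ(21) = 1, μ(22) = 1, μ(23) = -1, μ(24) = 0, μ(25) = 0, μ(26) = 1, μ(27) = 0, μ(28) = 0, μ(29) = -1, μ(30) = -1, μ(31) = -1, μ(32) = 0, μ(33) = 1, μ(34) = 1, μ(35) = 1, μ(36) = 0, μ(37) = -1, μ(38) = 1, μ(39) = 1, μ(40) = 0, μ(41) = -1, μ(42) = -1, μ(43) = -1, μ(44) = 0, μ(45) = 0, μ(46) = 1, μ(47) = -1, μ(48) = 0, μ(49) = 0, μ(50) = 0, μ(51) = 1, μ(52) = 0, μ(53) = -1, μ(54) = 0, μ(55) = 1, μ(56) = 0, μ(57) = 1, μ(58) = 1, μ(59) = -1, μ(60) = 0, μ(61) = -1, μ(62) = 1, μ(63) = 0, μ(64) = 0, μ(65) = 1, μ(66) = -1, μ(67) = -1, μ(68) = 0, μ(69) = 1, μ(70) = -1, μ(71) = -1, μ(72) = 0, μ(73) = -1, μ(74) = 1, μ(75) = 0, μ(76) = 0, μ(77) = 1, μ(78) = -1, μ(79) = -1, μ(80) = 0, μ(81) = 0, μ(82) = 1, μ(83) = -1, μ(84) = 0, μ(85) = 1, μ(86) = 1, μ(87) = 1, μ(88) = 0, μ(89) = -1, μ(90) = 0, μ(91) = 1, μ(92) = 0, μ(93) = 1, μ(94) = 1, μ(95) = 1, μ(96) = 0, μ(97) = -1, μ(98) = 0, μ(99) = 0, μ(100) = 0, μ(101) = -1, μ(102) = -1, μ(103) = -1, μ(104) = 0, μ(105) = -1, μ(106) = 1, μ(107) = -1, μ(108) = 0, μ(109) = -1, μ(110) = -1, μ(111) = 1, μ(112) = 0, μ(113) = -1, μ(114) = -1, μ(115) = 1, μ(116) = 0, μ(117) = 0, μ(118) = 1, μ(119) = 1, μ(120) = 0, μ(121) = 0, μ(122) = 1, μ(123) = 1, μ(124) = 0, μ(125) = 0, μ(126) = 0, μ(127) = -1, μ(128) = 0, μ(129) = 1, μ(130) = -1, μ(131) = -1, μ(132) = 0, μ(133) = 1. Summing all 133 values: -2. (Mertens function M(x) = Σ_{n ≤ x} μ(n); on average M(x) should be small (PNT ⟺ M(x) = o(x)).)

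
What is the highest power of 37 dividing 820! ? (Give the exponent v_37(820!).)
v_37(820!) = 22

Legendre's formula: v_p(n!) = Σ_{k ≥ 1} ⌊n / p^k⌋. For p = 37, n = 820, the terms are:
  ⌊820/37^1⌋ = ⌊820/37⌋ = 22
(the next term ⌊820/37^2⌋ = 0, terminating the sum). Summing: v_37(820!) = 22 = 22.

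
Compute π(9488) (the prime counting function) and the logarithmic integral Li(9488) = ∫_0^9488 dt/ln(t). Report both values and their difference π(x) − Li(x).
π(9488) = 1175;  Li(9488) ≈ 1190.39;  π(x) − Li(x) ≈ -15.39.

Direct count of primes ≤ 9488 gives π(9488) = 1175. Numerical evaluation of the logarithmic integral gives Li(9488) ≈ 1190.39. The difference π(x) − Li(x) ≈ -15.39 is typically negative for small/moderate x (Li(x) overestimates), though Littlewood's theorem shows this sign changes infinitely often.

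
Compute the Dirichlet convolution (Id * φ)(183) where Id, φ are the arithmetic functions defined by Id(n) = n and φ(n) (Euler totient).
(Id * φ)(183) = 605

Divisors of 183: [1, 3, 61, 183]. For each d | 183:
  d = 1: Id(1) · φ(183/1) = 1 · 120 = 120
  d = 3: Id(3) · φ(183/3) = 3 · 60 = 180
  d = 61: Id(61) · φ(183/61) = 61 · 2 = 122
  d = 183: Id(183) · φ(183/183) = 183 · 1 = 183
Summing: (Id * φ)(183) = 120 + 180 + 122 + 183 = 605.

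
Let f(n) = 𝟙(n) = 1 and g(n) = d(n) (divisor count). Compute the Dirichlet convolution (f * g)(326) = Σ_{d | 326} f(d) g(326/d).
(𝟙 * d)(326) = 9

Divisors of 326: [1, 2, 163, 326]. For each d | 326:
  d = 1: 𝟙(1) · d(326/1) = 1 · 4 = 4
  d = 2: 𝟙(2) · d(326/2) = 1 · 2 = 2
  d = 163: 𝟙(163) · d(326/163) = 1 · 2 = 2
  d = 326: 𝟙(326) · d(326/326) = 1 · 1 = 1
Summing: (𝟙 * d)(326) = 4 + 2 + 2 + 1 = 9.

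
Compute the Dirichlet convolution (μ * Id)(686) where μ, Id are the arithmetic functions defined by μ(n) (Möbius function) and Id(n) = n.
(μ * Id)(686) = 294

Divisors of 686: [1, 2, 7, 14, 49, 98, 343, 686]. For each d | 686:
  d = 1: μ(1) · Id(686/1) = 1 · 686 = 686
  d = 2: μ(2) · Id(686/2) = -1 · 343 = -343
  d = 7: μ(7) · Id(686/7) = -1 · 98 = -98
  d = 14: μ(14) · Id(686/14) = 1 · 49 = 49
  d = 49: μ(49) · Id(686/49) = 0 · 14 = 0
  d = 98: μ(98) · Id(686/98) = 0 · 7 = 0
  d = 343: μ(343) · Id(686/343) = 0 · 2 = 0
  d = 686: μ(686) · Id(686/686) = 0 · 1 = 0
Summing: (μ * Id)(686) = 686 + -343 + -98 + 49 + 0 + 0 + 0 + 0 = 294.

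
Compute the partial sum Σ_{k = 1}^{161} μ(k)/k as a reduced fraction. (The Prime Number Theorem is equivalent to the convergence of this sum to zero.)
Σ μ(k)/k = 674117532155663976794637693297075629210667954252961166216521/35375166993717494840635767087951744212057570647889977422429870

Values of μ(k) for 1 ≤ k ≤ 161: μ(1) = 1, μ(2) = -1, μ(3) = -1, μ(5) = -1, μ(6) = 1, μ(7) = -1, μ(10) = 1, μ(11) = -1, μ(13) = -1, μ(14) = 1, μ(15) = 1, μ(17) = -1, μ(19) = -1, μ(21) = 1, μ(22) = 1, μ(23) = -1, μ(26) = 1, μ(29) = -1, μ(30) = -1, μ(31) = -1, μ(33) = 1, μ(34) = 1, μ(35) = 1, μ(37) = -1, μ(38) = 1, μ(39) = 1, μ(41) = -1, μ(42) = -1, μ(43) = -1, μ(46) = 1, μ(47) = -1, μ(51) = 1, μ(53) = -1, μ(55) = 1, μ(57) = 1, μ(58) = 1, μ(59) = -1, μ(61) = -1, μ(62) = 1, μ(65) = 1, μ(66) = -1, μ(67) = -1, μ(69) = 1, μ(70) = -1, μ(71) = -1, μ(73) = -1, μ(74) = 1, μ(77) = 1, μ(78) = -1, μ(79) = -1, μ(82) = 1, μ(83) = -1, μ(85) = 1, μ(86) = 1, μ(87) = 1, μ(89) = -1, μ(91) = 1, μ(93) = 1, μ(94) = 1, μ(95) = 1, μ(97) = -1, μ(101) = -1, μ(102) = -1, μ(103) = -1, μ(105) = -1, μ(106) = 1, μ(107) = -1, μ(109) = -1, μ(110) = -1, μ(111) = 1, μ(113) = -1, μ(114) = -1, μ(115) = 1, μ(118) = 1, μ(119) = 1, μ(122) = 1, μ(123) = 1, μ(127) = -1, μ(129) = 1, μ(130) = -1, μ(131) = -1, μ(133) = 1, μ(134) = 1, μ(137) = -1, μ(138) = -1, μ(139) = -1, μ(141) = 1, μ(142) = 1, μ(143) = 1, μ(145) = 1, μ(146) = 1, μ(149) = -1, μ(151) = -1, μ(154) = -1, μ(155) = 1, μ(157) = -1, μ(158) = 1, μ(159) = 1, μ(161) = 1, with μ = 0 on non-squarefree integers. Summing μ(k)/k for k where μ(k) ≠ 0 gives 674117532155663976794637693297075629210667954252961166216521/35375166993717494840635767087951744212057570647889977422429870 ≈ 0.0191. (PNT ⟺ this sum → 0 as n → ∞.)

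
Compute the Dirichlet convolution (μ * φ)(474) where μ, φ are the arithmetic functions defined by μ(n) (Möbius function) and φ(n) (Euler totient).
(μ * φ)(474) = 0

Divisors of 474: [1, 2, 3, 6, 79, 158, 237, 474]. For each d | 474:
  d = 1: μ(1) · φ(474/1) = 1 · 156 = 156
  d = 2: μ(2) · φ(474/2) = -1 · 156 = -156
  d = 3: μ(3) · φ(474/3) = -1 · 78 = -78
  d = 6: μ(6) · φ(474/6) = 1 · 78 = 78
  d = 79: μ(79) · φ(474/79) = -1 · 2 = -2
  d = 158: μ(158) · φ(474/158) = 1 · 2 = 2
  d = 237: μ(237) · φ(474/237) = 1 · 1 = 1
  d = 474: μ(474) · φ(474/474) = -1 · 1 = -1
Summing: (μ * φ)(474) = 156 + -156 + -78 + 78 + -2 + 2 + 1 + -1 = 0.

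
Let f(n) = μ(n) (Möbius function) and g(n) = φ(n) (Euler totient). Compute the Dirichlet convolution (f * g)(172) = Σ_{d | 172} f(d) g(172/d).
(μ * φ)(172) = 41

Divisors of 172: [1, 2, 4, 43, 86, 172]. For each d | 172:
  d = 1: μ(1) · φ(172/1) = 1 · 84 = 84
  d = 2: μ(2) · φ(172/2) = -1 · 42 = -42
  d = 4: μ(4) · φ(172/4) = 0 · 42 = 0
  d = 43: μ(43) · φ(172/43) = -1 · 2 = -2
  d = 86: μ(86) · φ(172/86) = 1 · 1 = 1
  d = 172: μ(172) · φ(172/172) = 0 · 1 = 0
Summing: (μ * φ)(172) = 84 + -42 + 0 + -2 + 1 + 0 = 41.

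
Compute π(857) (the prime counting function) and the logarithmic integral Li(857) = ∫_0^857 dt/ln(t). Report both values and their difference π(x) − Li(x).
π(857) = 148;  Li(857) ≈ 156.68;  π(x) − Li(x) ≈ -8.68.

Direct count of primes ≤ 857 gives π(857) = 148. Numerical evaluation of the logarithmic integral gives Li(857) ≈ 156.68. The difference π(x) − Li(x) ≈ -8.68 is typically negative for small/moderate x (Li(x) overestimates), though Littlewood's theorem shows this sign changes infinitely often.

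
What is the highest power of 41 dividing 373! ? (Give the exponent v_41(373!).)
v_41(373!) = 9

Legendre's formula: v_p(n!) = Σ_{k ≥ 1} ⌊n / p^k⌋. For p = 41, n = 373, the terms are:
  ⌊373/41^1⌋ = ⌊373/41⌋ = 9
(the next term ⌊373/41^2⌋ = 0, terminating the sum). Summing: v_41(373!) = 9 = 9.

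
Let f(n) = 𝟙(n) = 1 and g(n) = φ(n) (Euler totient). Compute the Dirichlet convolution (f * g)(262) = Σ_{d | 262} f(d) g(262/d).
(𝟙 * φ)(262) = 262

Divisors of 262: [1, 2, 131, 262]. For each d | 262:
  d = 1: 𝟙(1) · φ(262/1) = 1 · 130 = 130
  d = 2: 𝟙(2) · φ(262/2) = 1 · 130 = 130
  d = 131: 𝟙(131) · φ(262/131) = 1 · 1 = 1
  d = 262: 𝟙(262) · φ(262/262) = 1 · 1 = 1
Summing: (𝟙 * φ)(262) = 130 + 130 + 1 + 1 = 262.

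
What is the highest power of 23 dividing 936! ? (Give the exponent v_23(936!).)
v_23(936!) = 41

Legendre's formula: v_p(n!) = Σ_{k ≥ 1} ⌊n / p^k⌋. For p = 23, n = 936, the terms are:
  ⌊936/23^1⌋ = ⌊936/23⌋ = 40
  ⌊936/23^2⌋ = ⌊936/529⌋ = 1
(the next term ⌊936/23^3⌋ = 0, terminating the sum). Summing: v_23(936!) = 40 + 1 = 41.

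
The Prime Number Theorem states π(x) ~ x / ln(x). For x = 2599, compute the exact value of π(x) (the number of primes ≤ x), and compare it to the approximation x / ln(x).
π(2599) = 378;  x/ln(x) ≈ 330.54;  relative error ≈ 12.56%.

Directly count primes up to 2599: π(2599) = 378. The PNT approximation gives 2599/ln(2599) ≈ 2599/7.86288 ≈ 330.54. Relative error (π(x) − x/ln(x)) / π(x) ≈ 12.56%; the approximation is known to undercount slightly (Li(x) is a better estimate).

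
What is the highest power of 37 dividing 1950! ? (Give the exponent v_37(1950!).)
v_37(1950!) = 53

Legendre's formula: v_p(n!) = Σ_{k ≥ 1} ⌊n / p^k⌋. For p = 37, n = 1950, the terms are:
  ⌊1950/37^1⌋ = ⌊1950/37⌋ = 52
  ⌊1950/37^2⌋ = ⌊1950/1369⌋ = 1
(the next term ⌊1950/37^3⌋ = 0, terminating the sum). Summing: v_37(1950!) = 52 + 1 = 53.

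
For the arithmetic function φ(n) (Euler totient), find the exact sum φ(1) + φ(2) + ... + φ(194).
Σ_{n ≤ 194} φ(n) = 11518

Compute φ(n) for each 1 ≤ n ≤ 194: φ(1) = 1, φ(2) = 1, φ(3) = 2, φ(4) = 2, φ(5) = 4, φ(6) = 2, φ(7) = 6, φ(8) = 4, φ(9) = 6, φ(10) = 4, φ(11) = 10, φ(12) = 4, φ(13) = 12, φ(14) = 6, φ(15) = 8, φ(16) = 8, φ(17) = 16, φ(18) = 6, φ(19) = 18, φ(20) = 8, φ(21) = 12, φ(22) = 10, φ(23) = 22, φ(24) = 8, φ(25) = 20, φ(26) = 12, φ(27) = 18, φ(28) = 12, φ(29) = 28, φ(30) = 8, φ(31) = 30, φ(32) = 16, φ(33) = 20, φ(34) = 16, φ(35) = 24, φ(36) = 12, φ(37) = 36, φ(38) = 18, φ(39) = 24, φ(40) = 16, φ(41) = 40, φ(42) = 12, φ(43) = 42, φ(44) = 20, φ(45) = 24, φ(46) = 22, φ(47) = 46, φ(48) = 16, φ(49) = 42, φ(50) = 20, φ(51) = 32, φ(52) = 24, φ(53) = 52, φ(54) = 18, φ(55) = 40, φ(56) = 24, φ(57) = 36, φ(58) = 28, φ(59) = 58, φ(60) = 16, φ(61) = 60, φ(62) = 30, φ(63) = 36, φ(64) = 32, φ(65) = 48, φ(66) = 20, φ(67) = 66, φ(68) = 32, φ(69) = 44, φ(70) = 24, φ(71) = 70, φ(72) = 24, φ(73) = 72, φ(74) = 36, φ(75) = 40, φ(76) = 36, φ(77) = 60, φ(78) = 24, φ(79) = 78, φ(80) = 32, φ(81) = 54, φ(82) = 40, φ(83) = 82, φ(84) = 24, φ(85) = 64, φ(86) = 42, φ(87) = 56, φ(88) = 40, φ(89) = 88, φ(90) = 24, φ(91) = 72, φ(92) = 44, φ(93) = 60, φ(94) = 46, φ(95) = 72, φ(96) = 32, φ(97) = 96, φ(98) = 42, φ(99) = 60, φ(100) = 40, φ(101) = 100, φ(102) = 32, φ(103) = 102, φ(104) = 48, φ(105) = 48, φ(106) = 52, φ(107) = 106, φ(108) = 36, φ(109) = 108, φ(110) = 40, φ(111) = 72, φ(112) = 48, φ(113) = 112, φ(114) = 36, φ(115) = 88, φ(116) = 56, φ(117) = 72, φ(118) = 58, φ(119) = 96, φ(120) = 32, φ(121) = 110, φ(122) = 60, φ(123) = 80, φ(124) = 60, φ(125) = 100, φ(126) = 36, φ(127) = 126, φ(128) = 64, φ(129) = 84, φ(130) = 48, φ(131) = 130, φ(132) = 40, φ(133) = 108, φ(134) = 66, φ(135) = 72, φ(136) = 64, φ(137) = 136, φ(138) = 44, φ(139) = 138, φ(140) = 48, φ(141) = 92, φ(142) = 70, φ(143) = 120, φ(144) = 48, φ(145) = 112, φ(146) = 72, φ(147) = 84, φ(148) = 72, φ(149) = 148, φ(150) = 40, φ(151) = 150, φ(152) = 72, φ(153) = 96, φ(154) = 60, φ(155) = 120, φ(156) = 48, φ(157) = 156, φ(158) = 78, φ(159) = 104, φ(160) = 64, φ(161) = 132, φ(162) = 54, φ(163) = 162, φ(164) = 80, φ(165) = 80, φ(166) = 82, φ(167) = 166, φ(168) = 48, φ(169) = 156, φ(170) = 64, φ(171) = 108, φ(172) = 84, φ(173) = 172, φ(174) = 56, φ(175) = 120, φ(176) = 80, φ(177) = 116, φ(178) = 88, φ(179) = 178, φ(180) = 48, φ(181) = 180, φ(182) = 72, φ(183) = 120, φ(184) = 88, φ(185) = 144, φ(186) = 60, φ(187) = 160, φ(188) = 92, φ(189) = 108, φ(190) = 72, φ(191) = 190, φ(192) = 64, φ(193) = 192, φ(194) = 96. Summing all 194 values: 11518. (Average order: Σ_{n ≤ x} φ(n) ~ (3/π²) x². For x = 194, (3/π²)·194² ≈ 11439.97.)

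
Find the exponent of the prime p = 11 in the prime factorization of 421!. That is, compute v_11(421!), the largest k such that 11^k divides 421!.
v_11(421!) = 41

Legendre's formula: v_p(n!) = Σ_{k ≥ 1} ⌊n / p^k⌋. For p = 11, n = 421, the terms are:
  ⌊421/11^1⌋ = ⌊421/11⌋ = 38
  ⌊421/11^2⌋ = ⌊421/121⌋ = 3
(the next term ⌊421/11^3⌋ = 0, terminating the sum). Summing: v_11(421!) = 38 + 3 = 41.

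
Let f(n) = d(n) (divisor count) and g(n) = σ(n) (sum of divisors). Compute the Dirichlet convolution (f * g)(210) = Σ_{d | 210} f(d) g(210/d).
(d * σ)(210) = 2400

Divisors of 210: [1, 2, 3, 5, 6, 7, 10, 14, 15, 21, 30, 35, 42, 70, 105, 210]. For each d | 210:
  d = 1: d(1) · σ(210/1) = 1 · 576 = 576
  d = 2: d(2) · σ(210/2) = 2 · 192 = 384
  d = 3: d(3) · σ(210/3) = 2 · 144 = 288
  d = 5: d(5) · σ(210/5) = 2 · 96 = 192
  d = 6: d(6) · σ(210/6) = 4 · 48 = 192
  d = 7: d(7) · σ(210/7) = 2 · 72 = 144
  d = 10: d(10) · σ(210/10) = 4 · 32 = 128
  d = 14: d(14) · σ(210/14) = 4 · 24 = 96
  d = 15: d(15) · σ(210/15) = 4 · 24 = 96
  d = 21: d(21) · σ(210/21) = 4 · 18 = 72
  d = 30: d(30) · σ(210/30) = 8 · 8 = 64
  d = 35: d(35) · σ(210/35) = 4 · 12 = 48
  d = 42: d(42) · σ(210/42) = 8 · 6 = 48
  d = 70: d(70) · σ(210/70) = 8 · 4 = 32
  d = 105: d(105) · σ(210/105) = 8 · 3 = 24
  d = 210: d(210) · σ(210/210) = 16 · 1 = 16
Summing: (d * σ)(210) = 576 + 384 + 288 + 192 + 192 + 144 + 128 + 96 + 96 + 72 + 64 + 48 + 48 + 32 + 24 + 16 = 2400.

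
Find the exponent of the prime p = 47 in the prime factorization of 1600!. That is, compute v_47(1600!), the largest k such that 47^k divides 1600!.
v_47(1600!) = 34

Legendre's formula: v_p(n!) = Σ_{k ≥ 1} ⌊n / p^k⌋. For p = 47, n = 1600, the terms are:
  ⌊1600/47^1⌋ = ⌊1600/47⌋ = 34
(the next term ⌊1600/47^2⌋ = 0, terminating the sum). Summing: v_47(1600!) = 34 = 34.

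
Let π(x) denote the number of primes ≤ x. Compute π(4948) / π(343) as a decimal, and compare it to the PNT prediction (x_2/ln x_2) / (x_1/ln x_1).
π(4948)/π(343) = 661/68 ≈ 9.7206;  PNT prediction ≈ 9.8996.

π(343) = 68 and π(4948) = 661, so π(4948)/π(343) ≈ 9.7206. The PNT-predicted ratio is (4948/ln(4948)) / (343/ln(343)) ≈ 9.8996. The two agree to within a few percent, as expected.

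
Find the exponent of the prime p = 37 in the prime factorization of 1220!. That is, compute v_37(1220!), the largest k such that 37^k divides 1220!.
v_37(1220!) = 32

Legendre's formula: v_p(n!) = Σ_{k ≥ 1} ⌊n / p^k⌋. For p = 37, n = 1220, the terms are:
  ⌊1220/37^1⌋ = ⌊1220/37⌋ = 32
(the next term ⌊1220/37^2⌋ = 0, terminating the sum). Summing: v_37(1220!) = 32 = 32.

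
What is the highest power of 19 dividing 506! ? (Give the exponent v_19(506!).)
v_19(506!) = 27

Legendre's formula: v_p(n!) = Σ_{k ≥ 1} ⌊n / p^k⌋. For p = 19, n = 506, the terms are:
  ⌊506/19^1⌋ = ⌊506/19⌋ = 26
  ⌊506/19^2⌋ = ⌊506/361⌋ = 1
(the next term ⌊506/19^3⌋ = 0, terminating the sum). Summing: v_19(506!) = 26 + 1 = 27.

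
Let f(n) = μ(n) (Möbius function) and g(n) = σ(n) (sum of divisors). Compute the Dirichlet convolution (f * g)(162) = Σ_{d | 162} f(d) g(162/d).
(μ * σ)(162) = 162

Divisors of 162: [1, 2, 3, 6, 9, 18, 27, 54, 81, 162]. For each d | 162:
  d = 1: μ(1) · σ(162/1) = 1 · 363 = 363
  d = 2: μ(2) · σ(162/2) = -1 · 121 = -121
  d = 3: μ(3) · σ(162/3) = -1 · 120 = -120
  d = 6: μ(6) · σ(162/6) = 1 · 40 = 40
  d = 9: μ(9) · σ(162/9) = 0 · 39 = 0
  d = 18: μ(18) · σ(162/18) = 0 · 13 = 0
  d = 27: μ(27) · σ(162/27) = 0 · 12 = 0
  d = 54: μ(54) · σ(162/54) = 0 · 4 = 0
  d = 81: μ(81) · σ(162/81) = 0 · 3 = 0
  d = 162: μ(162) · σ(162/162) = 0 · 1 = 0
Summing: (μ * σ)(162) = 363 + -121 + -120 + 40 + 0 + 0 + 0 + 0 + 0 + 0 = 162.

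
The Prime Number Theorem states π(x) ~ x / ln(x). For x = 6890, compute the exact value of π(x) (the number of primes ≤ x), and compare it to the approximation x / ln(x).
π(6890) = 886;  x/ln(x) ≈ 779.60;  relative error ≈ 12.01%.

Directly count primes up to 6890: π(6890) = 886. The PNT approximation gives 6890/ln(6890) ≈ 6890/8.83783 ≈ 779.60. Relative error (π(x) − x/ln(x)) / π(x) ≈ 12.01%; the approximation is known to undercount slightly (Li(x) is a better estimate).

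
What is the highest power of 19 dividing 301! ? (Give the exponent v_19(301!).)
v_19(301!) = 15

Legendre's formula: v_p(n!) = Σ_{k ≥ 1} ⌊n / p^k⌋. For p = 19, n = 301, the terms are:
  ⌊301/19^1⌋ = ⌊301/19⌋ = 15
(the next term ⌊301/19^2⌋ = 0, terminating the sum). Summing: v_19(301!) = 15 = 15.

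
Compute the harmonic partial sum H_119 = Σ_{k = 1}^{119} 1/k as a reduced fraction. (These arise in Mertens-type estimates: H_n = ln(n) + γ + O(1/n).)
H_119 = 93164933029543732588289222815367988877515840444049/17379782769567790172972927968296006432665936992320

Direct summation: H_119 = 1 + 1/2 + ... + 1/119. The least common denominator is lcm(1, ..., 119) = 955888052326228459513511038256280353796626534577600; over this denominator the numerator is 955888052326228459513511038256280353796626534577600 + 477944026163114229756755519128140176898313267288800 + 318629350775409486504503679418760117932208844859200 + 238972013081557114878377759564070088449156633644400 + 191177610465245691902702207651256070759325306915520 + 159314675387704743252251839709380058966104422429600 + 136555436046604065644787291179468621970946647796800 + 119486006540778557439188879782035044224578316822200 + 106209783591803162168167893139586705977402948286400 + 95588805232622845951351103825628035379662653457760 + 86898913847838950864864639841480032163329684961600 + 79657337693852371626125919854690029483052211214800 + 73529850178940650731808541404329257984355887275200 + 68277718023302032822393645589734310985473323898400 + 63725870155081897300900735883752023586441768971840 + 59743003270389278719594439891017522112289158411100 + 56228708960366379971383002250369432576272149092800 + 53104891795901581084083946569793352988701474143200 + 50309897490854129448079528329277913357717186030400 + 47794402616311422975675551912814017689831326728880 + 45518478682201355214929097059822873990315549265600 + 43449456923919475432432319920740016081664842480800 + 41560350101140367804935262532881754512896805851200 + 39828668846926185813062959927345014741526105607400 + 38235522093049138380540441530251214151865061383104 + 36764925089470325365904270702164628992177943637600 + 35403261197267720722722631046528901992467649428800 + 34138859011651016411196822794867155492736661949200 + 32961656976766498603914173732975184613676777054400 + 31862935077540948650450367941876011793220884485920 + 30835098462136401919790678653428398509568597889600 + 29871501635194639359797219945508761056144579205550 + 28966304615946316954954879947160010721109894987200 + 28114354480183189985691501125184716288136074546400 + 27311087209320813128957458235893724394189329559360 + 26552445897950790542041973284896676494350737071600 + 25834812225033201608473271304223793345854771204800 + 25154948745427064724039764164638956678858593015200 + 24509950059646883577269513801443085994785295758400 + 23897201308155711487837775956407008844915663364440 + 23314342739664108768622220445275130580405525233600 + 22759239341100677607464548529911436995157774632800 + 22229954705261126965430489261773961716200617083200 + 21724728461959737716216159960370008040832421240400 + 21241956718360632433633578627917341195480589657280 + 20780175050570183902467631266440877256448402925600 + 20338043666515499138585341239495326676523968820800 + 19914334423463092906531479963672507370763052803700 + 19507919435229152234969613025638374567278092542400 + 19117761046524569190270220765125607075932530691552 + 18742902986788793323794334083456477525424049697600 + 18382462544735162682952135351082314496088971818800 + 18035623628796763387047378080307176486728802539200 + 17701630598633860361361315523264450996233824714400 + 17379782769567790172972927968296006432665936992320 + 17069429505825508205598411397433577746368330974600 + 16769965830284709816026509443092637785905728676800 + 16480828488383249301957086866487592306838388527200 + 16201492412308956940906966750106446674519093806400 + 15931467538770474325225183970938005896610442242960 + 15670295939774237041205098987807874652403713681600 + 15417549231068200959895339326714199254784298944800 + 15172826227400451738309699019940957996771849755200 + 14935750817597319679898609972754380528072289602775 + 14705970035788130146361708280865851596871177455040 + 14483152307973158477477439973580005360554947493600 + 14266985855615350141992702063526572444725769172800 + 14057177240091594992845750562592358144068037273200 + 13853450033713455934978420844293918170965601950400 + 13655543604660406564478729117946862197094664779680 + 13463212004594767035401563919102540194318683585600 + 13276222948975395271020986642448338247175368535800 + 13094356881181211774157685455565484298583925131200 + 12917406112516600804236635652111896672927385602400 + 12745174031016379460180147176750404717288353794368 + 12577474372713532362019882082319478339429296507600 + 12414130549691278694980662834497147451904240708800 + 12254975029823441788634756900721542997392647879200 + 12099848763623145057133051117168105744261095374400 + 11948600654077855743918887978203504422457831682220 + 11801087065755906907574210348842967330822549809600 + 11657171369832054384311110222637565290202762616800 + 11516723522002752524259169135617835587911163067200 + 11379619670550338803732274264955718497578887316400 + 11245741792073275994276600450073886515254429818560 + 11114977352630563482715244630886980858100308541600 + 10987218992255499534638057910991728204558925684800 + 10862364230979868858108079980185004020416210620200 + 10740315194676724264196753238834610716816028478400 + 10620978359180316216816789313958670597740294828640 + 10504264311277235818829791629189893997765126753600 + 10390087525285091951233815633220438628224201462800 + 10278366154045467306596892884476132836522865963200 + 10169021833257749569292670619747663338261984410400 + 10061979498170825889615905665855582671543437206080 + 9957167211731546453265739981836253685381526401850 + 9854516003363179994984649878930725296872438500800 + 9753959717614576117484806512819187283639046271200 + 9655434871982105651651626649053336907036631662400 + 9558880523262284595135110382562803537966265345776 + 9464238141843846133797138992636439146501252817600 + 9371451493394396661897167041728238762712024848800 + 9280466527439111257412728526760003434918704219200 + 9191231272367581341476067675541157248044485909400 + 9103695736440271042985819411964574798063109853120 + 9017811814398381693523689040153588243364401269600 + 8933533199310546350593561105198881811183425556800 + 8850815299316930180680657761632225498116912357200 + 8769615158956224399206523286754865631161711326400 + 8689891384783895086486463984148003216332968496160 + 8611604075011067202824423768074597781951590401600 + 8534714752912754102799205698716788873184165487300 + 8459186303771933270031071135011330564571916235200 + 8384982915142354908013254721546318892952864338400 + 8312070020228073560987052506576350902579361170240 + 8240414244191624650978543433243796153419194263600 + 8169983353215627859089837933814361998261765252800 + 8100746206154478470453483375053223337259546903200 + 8032672708623768567340428892909918939467449870400 = 5124071316624905292355907254845239388263371224422695, so H_119 = 5124071316624905292355907254845239388263371224422695/955888052326228459513511038256280353796626534577600; reducing by gcd(5124071316624905292355907254845239388263371224422695, 955888052326228459513511038256280353796626534577600) = 55 gives 93164933029543732588289222815367988877515840444049/17379782769567790172972927968296006432665936992320 ≈ 5.36053. (The PNT-adjacent estimate ln(119) + γ ≈ 5.35634 matches within O(1/n).)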